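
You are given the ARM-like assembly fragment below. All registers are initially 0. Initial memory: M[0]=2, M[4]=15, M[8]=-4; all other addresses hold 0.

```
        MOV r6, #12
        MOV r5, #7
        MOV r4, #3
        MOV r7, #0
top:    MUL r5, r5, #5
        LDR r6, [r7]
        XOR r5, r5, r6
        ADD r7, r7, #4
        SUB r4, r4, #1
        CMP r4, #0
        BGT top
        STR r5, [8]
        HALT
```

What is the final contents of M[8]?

MOV r6, #12 → r6=12
MOV r5, #7 → r5=7
MOV r4, #3 → r4=3
MOV r7, #0 → r7=0
MUL r5, r5, #5 → r5=7*5=35
LDR r6, [r7] → r6=M[0]=2
XOR r5, r5, r6 → r5=35^2=33
ADD r7, r7, #4 → r7=0+4=4
SUB r4, r4, #1 → r4=3-1=2
CMP r4, #0  (cmp 2,0)
BGT top: taken
MUL r5, r5, #5 → r5=33*5=165
LDR r6, [r7] → r6=M[4]=15
XOR r5, r5, r6 → r5=165^15=170
ADD r7, r7, #4 → r7=4+4=8
SUB r4, r4, #1 → r4=2-1=1
CMP r4, #0  (cmp 1,0)
BGT top: taken
MUL r5, r5, #5 → r5=170*5=850
LDR r6, [r7] → r6=M[8]=-4
XOR r5, r5, r6 → r5=850^(-4)=-850
ADD r7, r7, #4 → r7=8+4=12
SUB r4, r4, #1 → r4=1-1=0
CMP r4, #0  (cmp 0,0)
BGT top: not taken
STR r5, [8] → M[8]=-850
halt.

-850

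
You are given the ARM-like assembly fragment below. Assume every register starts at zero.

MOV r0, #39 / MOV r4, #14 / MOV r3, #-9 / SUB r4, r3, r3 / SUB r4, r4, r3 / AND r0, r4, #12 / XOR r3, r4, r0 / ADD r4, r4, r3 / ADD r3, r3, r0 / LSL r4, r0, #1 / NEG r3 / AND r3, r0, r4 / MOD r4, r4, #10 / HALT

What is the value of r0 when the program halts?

r0=39
r4=14
r3=-9
r4=(-9)-(-9)=0
r4=0-(-9)=9
r0=9&12=8
r3=9^8=1
r4=9+1=10
r3=1+8=9
r4=8<<1=16
r3=-(9)=-9
r3=8&16=0
r4=16%10=6
halt.

8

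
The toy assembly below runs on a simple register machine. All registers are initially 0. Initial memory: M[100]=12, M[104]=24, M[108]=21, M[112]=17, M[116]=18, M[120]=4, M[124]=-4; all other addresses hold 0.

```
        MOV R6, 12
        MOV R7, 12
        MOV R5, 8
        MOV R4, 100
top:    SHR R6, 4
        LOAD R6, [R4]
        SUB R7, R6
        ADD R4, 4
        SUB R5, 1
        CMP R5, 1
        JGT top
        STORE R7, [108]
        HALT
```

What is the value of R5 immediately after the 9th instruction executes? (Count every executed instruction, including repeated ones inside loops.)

after MOV R6, 12: R6=12
after MOV R7, 12: R7=12
after MOV R5, 8: R5=8
after MOV R4, 100: R4=100
after SHR R6, 4: R6=12>>4=0
after LOAD R6, [R4]: R6=M[100]=12
after SUB R7, R6: R7=12-12=0
after ADD R4, 4: R4=100+4=104
after SUB R5, 1: R5=8-1=7
After step 9: R5 = 7.

7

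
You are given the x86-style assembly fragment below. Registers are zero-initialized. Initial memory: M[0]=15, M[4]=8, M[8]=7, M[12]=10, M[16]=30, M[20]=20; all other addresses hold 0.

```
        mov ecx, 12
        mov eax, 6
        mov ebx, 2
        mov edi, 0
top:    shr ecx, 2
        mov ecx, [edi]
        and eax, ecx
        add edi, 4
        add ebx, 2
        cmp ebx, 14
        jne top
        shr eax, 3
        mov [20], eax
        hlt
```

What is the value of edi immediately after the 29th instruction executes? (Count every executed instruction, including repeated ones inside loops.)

16

ecx=12
eax=6
ebx=2
edi=0
ecx=12>>2=3
ecx=M[0]=15
eax=6&15=6
edi=0+4=4
ebx=2+2=4
cmp ebx, 14  (cmp 4,14)
jne top: taken
ecx=15>>2=3
ecx=M[4]=8
eax=6&8=0
edi=4+4=8
ebx=4+2=6
cmp ebx, 14  (cmp 6,14)
jne top: taken
ecx=8>>2=2
ecx=M[8]=7
eax=0&7=0
edi=8+4=12
ebx=6+2=8
cmp ebx, 14  (cmp 8,14)
jne top: taken
ecx=7>>2=1
ecx=M[12]=10
eax=0&10=0
edi=12+4=16
After step 29: edi = 16.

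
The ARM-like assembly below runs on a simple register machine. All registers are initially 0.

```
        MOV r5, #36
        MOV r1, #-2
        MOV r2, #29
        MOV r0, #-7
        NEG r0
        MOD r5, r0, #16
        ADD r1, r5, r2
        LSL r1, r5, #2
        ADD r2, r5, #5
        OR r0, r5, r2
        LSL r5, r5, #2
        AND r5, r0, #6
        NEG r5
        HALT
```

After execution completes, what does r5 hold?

after MOV r5, #36: r5=36
after MOV r1, #-2: r1=-2
after MOV r2, #29: r2=29
after MOV r0, #-7: r0=-7
after NEG r0: r0=-(-7)=7
after MOD r5, r0, #16: r5=7%16=7
after ADD r1, r5, r2: r1=7+29=36
after LSL r1, r5, #2: r1=7<<2=28
after ADD r2, r5, #5: r2=7+5=12
after OR r0, r5, r2: r0=7|12=15
after LSL r5, r5, #2: r5=7<<2=28
after AND r5, r0, #6: r5=15&6=6
after NEG r5: r5=-(6)=-6
halt.

-6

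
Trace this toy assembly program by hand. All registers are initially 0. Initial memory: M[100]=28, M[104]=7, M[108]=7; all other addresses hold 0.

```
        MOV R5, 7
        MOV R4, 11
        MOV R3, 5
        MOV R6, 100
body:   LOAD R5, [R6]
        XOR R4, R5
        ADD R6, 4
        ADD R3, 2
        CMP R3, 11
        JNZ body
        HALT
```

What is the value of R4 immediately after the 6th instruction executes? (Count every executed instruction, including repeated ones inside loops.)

23

after MOV R5, 7: R5=7
after MOV R4, 11: R4=11
after MOV R3, 5: R3=5
after MOV R6, 100: R6=100
after LOAD R5, [R6]: R5=M[100]=28
after XOR R4, R5: R4=11^28=23
After step 6: R4 = 23.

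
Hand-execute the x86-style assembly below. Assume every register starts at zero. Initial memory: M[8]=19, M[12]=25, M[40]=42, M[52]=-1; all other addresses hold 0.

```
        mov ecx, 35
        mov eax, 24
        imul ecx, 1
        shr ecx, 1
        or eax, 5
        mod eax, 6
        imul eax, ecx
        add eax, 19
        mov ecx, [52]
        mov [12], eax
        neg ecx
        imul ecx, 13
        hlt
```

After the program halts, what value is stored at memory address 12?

104

after mov ecx, 35: ecx=35
after mov eax, 24: eax=24
after imul ecx, 1: ecx=35*1=35
after shr ecx, 1: ecx=35>>1=17
after or eax, 5: eax=24|5=29
after mod eax, 6: eax=29%6=5
after imul eax, ecx: eax=5*17=85
after add eax, 19: eax=85+19=104
after mov ecx, [52]: ecx=M[52]=-1
mov [12], eax → M[12]=104
after neg ecx: ecx=-(-1)=1
after imul ecx, 13: ecx=1*13=13
halt.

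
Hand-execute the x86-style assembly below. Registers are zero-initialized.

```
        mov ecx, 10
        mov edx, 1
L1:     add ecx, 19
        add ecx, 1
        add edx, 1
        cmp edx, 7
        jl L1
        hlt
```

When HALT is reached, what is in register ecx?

130

mov ecx, 10 → ecx=10
mov edx, 1 → edx=1
add ecx, 19 → ecx=10+19=29
add ecx, 1 → ecx=29+1=30
add edx, 1 → edx=1+1=2
cmp edx, 7  (cmp 2,7)
jl L1: taken
add ecx, 19 → ecx=30+19=49
add ecx, 1 → ecx=49+1=50
add edx, 1 → edx=2+1=3
cmp edx, 7  (cmp 3,7)
jl L1: taken
add ecx, 19 → ecx=50+19=69
add ecx, 1 → ecx=69+1=70
add edx, 1 → edx=3+1=4
cmp edx, 7  (cmp 4,7)
jl L1: taken
add ecx, 19 → ecx=70+19=89
add ecx, 1 → ecx=89+1=90
add edx, 1 → edx=4+1=5
cmp edx, 7  (cmp 5,7)
jl L1: taken
add ecx, 19 → ecx=90+19=109
add ecx, 1 → ecx=109+1=110
add edx, 1 → edx=5+1=6
cmp edx, 7  (cmp 6,7)
jl L1: taken
add ecx, 19 → ecx=110+19=129
add ecx, 1 → ecx=129+1=130
add edx, 1 → edx=6+1=7
cmp edx, 7  (cmp 7,7)
jl L1: not taken
halt.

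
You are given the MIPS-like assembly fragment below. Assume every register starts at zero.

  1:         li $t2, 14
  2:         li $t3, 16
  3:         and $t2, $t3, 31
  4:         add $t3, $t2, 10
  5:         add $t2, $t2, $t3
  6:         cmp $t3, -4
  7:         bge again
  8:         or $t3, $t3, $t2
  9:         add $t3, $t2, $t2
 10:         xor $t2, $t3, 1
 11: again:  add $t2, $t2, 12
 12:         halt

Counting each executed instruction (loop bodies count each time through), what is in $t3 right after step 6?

li $t2, 14 → $t2=14
li $t3, 16 → $t3=16
and $t2, $t3, 31 → $t2=16&31=16
add $t3, $t2, 10 → $t3=16+10=26
add $t2, $t2, $t3 → $t2=16+26=42
cmp $t3, -4  (cmp 26,-4)
After step 6: $t3 = 26.

26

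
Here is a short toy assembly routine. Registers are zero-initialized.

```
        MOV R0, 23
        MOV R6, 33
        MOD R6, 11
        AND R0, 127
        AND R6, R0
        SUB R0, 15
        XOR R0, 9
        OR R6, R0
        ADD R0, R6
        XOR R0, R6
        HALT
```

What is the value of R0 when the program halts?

3

R0=23
R6=33
R6=33%11=0
R0=23&127=23
R6=0&23=0
R0=23-15=8
R0=8^9=1
R6=0|1=1
R0=1+1=2
R0=2^1=3
halt.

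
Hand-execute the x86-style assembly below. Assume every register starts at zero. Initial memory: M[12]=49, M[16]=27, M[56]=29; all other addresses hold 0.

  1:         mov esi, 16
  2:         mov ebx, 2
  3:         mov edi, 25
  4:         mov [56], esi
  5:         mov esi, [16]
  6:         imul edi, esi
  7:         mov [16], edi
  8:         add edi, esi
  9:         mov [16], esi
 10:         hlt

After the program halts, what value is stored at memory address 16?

27

esi=16
ebx=2
edi=25
mov [56], esi → M[56]=16
esi=M[16]=27
edi=25*27=675
mov [16], edi → M[16]=675
edi=675+27=702
mov [16], esi → M[16]=27
halt.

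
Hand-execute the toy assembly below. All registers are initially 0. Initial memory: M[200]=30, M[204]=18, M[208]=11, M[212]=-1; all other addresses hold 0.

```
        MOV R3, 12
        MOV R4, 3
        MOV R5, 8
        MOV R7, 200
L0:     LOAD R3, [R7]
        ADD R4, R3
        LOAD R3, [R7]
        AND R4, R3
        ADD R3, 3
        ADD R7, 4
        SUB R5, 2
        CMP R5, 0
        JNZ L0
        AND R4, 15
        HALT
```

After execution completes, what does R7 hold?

216

after MOV R3, 12: R3=12
after MOV R4, 3: R4=3
after MOV R5, 8: R5=8
after MOV R7, 200: R7=200
after LOAD R3, [R7]: R3=M[200]=30
after ADD R4, R3: R4=3+30=33
after LOAD R3, [R7]: R3=M[200]=30
after AND R4, R3: R4=33&30=0
after ADD R3, 3: R3=30+3=33
after ADD R7, 4: R7=200+4=204
after SUB R5, 2: R5=8-2=6
CMP R5, 0  (cmp 6,0)
JNZ L0: taken
after LOAD R3, [R7]: R3=M[204]=18
after ADD R4, R3: R4=0+18=18
after LOAD R3, [R7]: R3=M[204]=18
after AND R4, R3: R4=18&18=18
after ADD R3, 3: R3=18+3=21
after ADD R7, 4: R7=204+4=208
after SUB R5, 2: R5=6-2=4
CMP R5, 0  (cmp 4,0)
JNZ L0: taken
after LOAD R3, [R7]: R3=M[208]=11
after ADD R4, R3: R4=18+11=29
after LOAD R3, [R7]: R3=M[208]=11
after AND R4, R3: R4=29&11=9
after ADD R3, 3: R3=11+3=14
after ADD R7, 4: R7=208+4=212
after SUB R5, 2: R5=4-2=2
CMP R5, 0  (cmp 2,0)
JNZ L0: taken
after LOAD R3, [R7]: R3=M[212]=-1
after ADD R4, R3: R4=9+(-1)=8
after LOAD R3, [R7]: R3=M[212]=-1
after AND R4, R3: R4=8&(-1)=8
after ADD R3, 3: R3=(-1)+3=2
after ADD R7, 4: R7=212+4=216
after SUB R5, 2: R5=2-2=0
CMP R5, 0  (cmp 0,0)
JNZ L0: not taken
after AND R4, 15: R4=8&15=8
halt.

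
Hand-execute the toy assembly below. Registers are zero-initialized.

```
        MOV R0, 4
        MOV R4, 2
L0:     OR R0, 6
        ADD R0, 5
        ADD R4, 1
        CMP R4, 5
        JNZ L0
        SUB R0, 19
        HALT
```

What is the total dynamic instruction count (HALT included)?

R0=4
R4=2
R0=4|6=6
R0=6+5=11
R4=2+1=3
CMP R4, 5  (cmp 3,5)
JNZ L0: taken
R0=11|6=15
R0=15+5=20
R4=3+1=4
CMP R4, 5  (cmp 4,5)
JNZ L0: taken
R0=20|6=22
R0=22+5=27
R4=4+1=5
CMP R4, 5  (cmp 5,5)
JNZ L0: not taken
R0=27-19=8
halt.
Total executed instructions: 19.

19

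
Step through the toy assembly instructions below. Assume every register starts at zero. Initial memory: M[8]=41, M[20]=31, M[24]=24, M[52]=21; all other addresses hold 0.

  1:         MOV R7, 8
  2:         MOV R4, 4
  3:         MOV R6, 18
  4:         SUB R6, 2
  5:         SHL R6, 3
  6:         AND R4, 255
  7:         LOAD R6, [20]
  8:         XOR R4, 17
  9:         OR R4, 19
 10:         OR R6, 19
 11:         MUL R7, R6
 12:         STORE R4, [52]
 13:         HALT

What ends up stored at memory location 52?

MOV R7, 8 → R7=8
MOV R4, 4 → R4=4
MOV R6, 18 → R6=18
SUB R6, 2 → R6=18-2=16
SHL R6, 3 → R6=16<<3=128
AND R4, 255 → R4=4&255=4
LOAD R6, [20] → R6=M[20]=31
XOR R4, 17 → R4=4^17=21
OR R4, 19 → R4=21|19=23
OR R6, 19 → R6=31|19=31
MUL R7, R6 → R7=8*31=248
STORE R4, [52] → M[52]=23
halt.

23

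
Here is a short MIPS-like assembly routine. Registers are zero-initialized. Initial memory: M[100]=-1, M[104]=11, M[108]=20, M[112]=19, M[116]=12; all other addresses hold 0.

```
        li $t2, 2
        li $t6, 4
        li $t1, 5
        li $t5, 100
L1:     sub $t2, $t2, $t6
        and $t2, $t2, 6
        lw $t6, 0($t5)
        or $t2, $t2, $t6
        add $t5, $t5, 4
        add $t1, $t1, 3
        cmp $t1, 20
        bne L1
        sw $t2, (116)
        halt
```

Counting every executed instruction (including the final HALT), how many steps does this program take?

46

after li $t2, 2: $t2=2
after li $t6, 4: $t6=4
after li $t1, 5: $t1=5
after li $t5, 100: $t5=100
after sub $t2, $t2, $t6: $t2=2-4=-2
after and $t2, $t2, 6: $t2=(-2)&6=6
after lw $t6, 0($t5): $t6=M[100]=-1
after or $t2, $t2, $t6: $t2=6|(-1)=-1
after add $t5, $t5, 4: $t5=100+4=104
after add $t1, $t1, 3: $t1=5+3=8
cmp $t1, 20  (cmp 8,20)
bne L1: taken
after sub $t2, $t2, $t6: $t2=(-1)-(-1)=0
after and $t2, $t2, 6: $t2=0&6=0
after lw $t6, 0($t5): $t6=M[104]=11
after or $t2, $t2, $t6: $t2=0|11=11
after add $t5, $t5, 4: $t5=104+4=108
after add $t1, $t1, 3: $t1=8+3=11
cmp $t1, 20  (cmp 11,20)
bne L1: taken
after sub $t2, $t2, $t6: $t2=11-11=0
after and $t2, $t2, 6: $t2=0&6=0
after lw $t6, 0($t5): $t6=M[108]=20
after or $t2, $t2, $t6: $t2=0|20=20
after add $t5, $t5, 4: $t5=108+4=112
after add $t1, $t1, 3: $t1=11+3=14
cmp $t1, 20  (cmp 14,20)
bne L1: taken
after sub $t2, $t2, $t6: $t2=20-20=0
after and $t2, $t2, 6: $t2=0&6=0
after lw $t6, 0($t5): $t6=M[112]=19
after or $t2, $t2, $t6: $t2=0|19=19
after add $t5, $t5, 4: $t5=112+4=116
after add $t1, $t1, 3: $t1=14+3=17
cmp $t1, 20  (cmp 17,20)
bne L1: taken
after sub $t2, $t2, $t6: $t2=19-19=0
after and $t2, $t2, 6: $t2=0&6=0
after lw $t6, 0($t5): $t6=M[116]=12
after or $t2, $t2, $t6: $t2=0|12=12
after add $t5, $t5, 4: $t5=116+4=120
after add $t1, $t1, 3: $t1=17+3=20
cmp $t1, 20  (cmp 20,20)
bne L1: not taken
sw $t2, (116) → M[116]=12
halt.
Total executed instructions: 46.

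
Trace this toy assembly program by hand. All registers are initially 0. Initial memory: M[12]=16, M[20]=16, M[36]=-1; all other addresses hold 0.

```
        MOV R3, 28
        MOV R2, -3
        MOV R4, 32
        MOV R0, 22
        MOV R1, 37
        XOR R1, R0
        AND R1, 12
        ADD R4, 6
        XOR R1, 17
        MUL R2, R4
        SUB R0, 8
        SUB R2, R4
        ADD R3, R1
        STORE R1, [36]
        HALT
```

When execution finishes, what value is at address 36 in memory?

MOV R3, 28 → R3=28
MOV R2, -3 → R2=-3
MOV R4, 32 → R4=32
MOV R0, 22 → R0=22
MOV R1, 37 → R1=37
XOR R1, R0 → R1=37^22=51
AND R1, 12 → R1=51&12=0
ADD R4, 6 → R4=32+6=38
XOR R1, 17 → R1=0^17=17
MUL R2, R4 → R2=(-3)*38=-114
SUB R0, 8 → R0=22-8=14
SUB R2, R4 → R2=(-114)-38=-152
ADD R3, R1 → R3=28+17=45
STORE R1, [36] → M[36]=17
halt.

17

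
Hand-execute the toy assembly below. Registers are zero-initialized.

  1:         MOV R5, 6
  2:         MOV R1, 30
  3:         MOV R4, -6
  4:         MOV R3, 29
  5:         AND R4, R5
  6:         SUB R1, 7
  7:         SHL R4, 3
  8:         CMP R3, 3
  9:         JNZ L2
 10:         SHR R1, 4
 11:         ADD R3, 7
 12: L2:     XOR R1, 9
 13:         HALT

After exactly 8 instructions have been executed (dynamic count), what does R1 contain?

MOV R5, 6 → R5=6
MOV R1, 30 → R1=30
MOV R4, -6 → R4=-6
MOV R3, 29 → R3=29
AND R4, R5 → R4=(-6)&6=2
SUB R1, 7 → R1=30-7=23
SHL R4, 3 → R4=2<<3=16
CMP R3, 3  (cmp 29,3)
After step 8: R1 = 23.

23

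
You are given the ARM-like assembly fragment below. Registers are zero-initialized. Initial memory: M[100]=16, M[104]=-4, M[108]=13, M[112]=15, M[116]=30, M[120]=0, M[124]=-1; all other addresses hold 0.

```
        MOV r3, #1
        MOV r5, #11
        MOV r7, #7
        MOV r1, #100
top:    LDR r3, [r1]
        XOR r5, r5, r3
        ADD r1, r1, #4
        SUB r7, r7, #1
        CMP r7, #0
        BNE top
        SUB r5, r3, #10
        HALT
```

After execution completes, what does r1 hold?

after MOV r3, #1: r3=1
after MOV r5, #11: r5=11
after MOV r7, #7: r7=7
after MOV r1, #100: r1=100
after LDR r3, [r1]: r3=M[100]=16
after XOR r5, r5, r3: r5=11^16=27
after ADD r1, r1, #4: r1=100+4=104
after SUB r7, r7, #1: r7=7-1=6
CMP r7, #0  (cmp 6,0)
BNE top: taken
after LDR r3, [r1]: r3=M[104]=-4
after XOR r5, r5, r3: r5=27^(-4)=-25
after ADD r1, r1, #4: r1=104+4=108
after SUB r7, r7, #1: r7=6-1=5
CMP r7, #0  (cmp 5,0)
BNE top: taken
after LDR r3, [r1]: r3=M[108]=13
after XOR r5, r5, r3: r5=(-25)^13=-22
after ADD r1, r1, #4: r1=108+4=112
after SUB r7, r7, #1: r7=5-1=4
CMP r7, #0  (cmp 4,0)
BNE top: taken
after LDR r3, [r1]: r3=M[112]=15
after XOR r5, r5, r3: r5=(-22)^15=-27
after ADD r1, r1, #4: r1=112+4=116
after SUB r7, r7, #1: r7=4-1=3
CMP r7, #0  (cmp 3,0)
BNE top: taken
after LDR r3, [r1]: r3=M[116]=30
after XOR r5, r5, r3: r5=(-27)^30=-5
after ADD r1, r1, #4: r1=116+4=120
after SUB r7, r7, #1: r7=3-1=2
CMP r7, #0  (cmp 2,0)
BNE top: taken
after LDR r3, [r1]: r3=M[120]=0
after XOR r5, r5, r3: r5=(-5)^0=-5
after ADD r1, r1, #4: r1=120+4=124
after SUB r7, r7, #1: r7=2-1=1
CMP r7, #0  (cmp 1,0)
BNE top: taken
after LDR r3, [r1]: r3=M[124]=-1
after XOR r5, r5, r3: r5=(-5)^(-1)=4
after ADD r1, r1, #4: r1=124+4=128
after SUB r7, r7, #1: r7=1-1=0
CMP r7, #0  (cmp 0,0)
BNE top: not taken
after SUB r5, r3, #10: r5=(-1)-10=-11
halt.

128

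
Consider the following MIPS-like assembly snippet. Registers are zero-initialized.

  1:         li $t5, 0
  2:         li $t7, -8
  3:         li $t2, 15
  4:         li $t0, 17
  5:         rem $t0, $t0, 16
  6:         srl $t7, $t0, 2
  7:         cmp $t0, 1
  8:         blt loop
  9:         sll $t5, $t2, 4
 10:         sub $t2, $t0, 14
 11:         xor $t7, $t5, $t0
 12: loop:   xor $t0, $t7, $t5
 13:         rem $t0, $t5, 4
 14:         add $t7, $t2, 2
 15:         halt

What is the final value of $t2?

-13

li $t5, 0 → $t5=0
li $t7, -8 → $t7=-8
li $t2, 15 → $t2=15
li $t0, 17 → $t0=17
rem $t0, $t0, 16 → $t0=17%16=1
srl $t7, $t0, 2 → $t7=1>>2=0
cmp $t0, 1  (cmp 1,1)
blt loop: not taken
sll $t5, $t2, 4 → $t5=15<<4=240
sub $t2, $t0, 14 → $t2=1-14=-13
xor $t7, $t5, $t0 → $t7=240^1=241
xor $t0, $t7, $t5 → $t0=241^240=1
rem $t0, $t5, 4 → $t0=240%4=0
add $t7, $t2, 2 → $t7=(-13)+2=-11
halt.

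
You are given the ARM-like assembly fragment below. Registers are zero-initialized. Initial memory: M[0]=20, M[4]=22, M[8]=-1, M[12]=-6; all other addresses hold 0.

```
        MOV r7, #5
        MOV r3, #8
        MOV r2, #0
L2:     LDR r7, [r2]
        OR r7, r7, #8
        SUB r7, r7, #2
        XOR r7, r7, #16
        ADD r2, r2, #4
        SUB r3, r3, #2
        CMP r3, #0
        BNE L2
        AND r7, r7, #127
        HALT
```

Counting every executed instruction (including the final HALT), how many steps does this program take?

r7=5
r3=8
r2=0
r7=M[0]=20
r7=20|8=28
r7=28-2=26
r7=26^16=10
r2=0+4=4
r3=8-2=6
CMP r3, #0  (cmp 6,0)
BNE L2: taken
r7=M[4]=22
r7=22|8=30
r7=30-2=28
r7=28^16=12
r2=4+4=8
r3=6-2=4
CMP r3, #0  (cmp 4,0)
BNE L2: taken
r7=M[8]=-1
r7=(-1)|8=-1
r7=(-1)-2=-3
r7=(-3)^16=-19
r2=8+4=12
r3=4-2=2
CMP r3, #0  (cmp 2,0)
BNE L2: taken
r7=M[12]=-6
r7=(-6)|8=-6
r7=(-6)-2=-8
r7=(-8)^16=-24
r2=12+4=16
r3=2-2=0
CMP r3, #0  (cmp 0,0)
BNE L2: not taken
r7=(-24)&127=104
halt.
Total executed instructions: 37.

37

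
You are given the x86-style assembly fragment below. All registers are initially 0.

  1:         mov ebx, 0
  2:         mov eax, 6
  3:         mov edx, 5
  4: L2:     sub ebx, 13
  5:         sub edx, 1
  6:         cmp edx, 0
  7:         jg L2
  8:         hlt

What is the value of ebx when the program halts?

-65

after mov ebx, 0: ebx=0
after mov eax, 6: eax=6
after mov edx, 5: edx=5
after sub ebx, 13: ebx=0-13=-13
after sub edx, 1: edx=5-1=4
cmp edx, 0  (cmp 4,0)
jg L2: taken
after sub ebx, 13: ebx=(-13)-13=-26
after sub edx, 1: edx=4-1=3
cmp edx, 0  (cmp 3,0)
jg L2: taken
after sub ebx, 13: ebx=(-26)-13=-39
after sub edx, 1: edx=3-1=2
cmp edx, 0  (cmp 2,0)
jg L2: taken
after sub ebx, 13: ebx=(-39)-13=-52
after sub edx, 1: edx=2-1=1
cmp edx, 0  (cmp 1,0)
jg L2: taken
after sub ebx, 13: ebx=(-52)-13=-65
after sub edx, 1: edx=1-1=0
cmp edx, 0  (cmp 0,0)
jg L2: not taken
halt.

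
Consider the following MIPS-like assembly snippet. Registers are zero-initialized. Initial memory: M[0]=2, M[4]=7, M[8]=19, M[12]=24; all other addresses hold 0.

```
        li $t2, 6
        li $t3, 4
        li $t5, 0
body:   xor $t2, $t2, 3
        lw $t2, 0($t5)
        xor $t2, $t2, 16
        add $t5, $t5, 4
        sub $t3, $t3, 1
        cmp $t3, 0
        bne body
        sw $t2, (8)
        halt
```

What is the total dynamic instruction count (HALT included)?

33

$t2=6
$t3=4
$t5=0
$t2=6^3=5
$t2=M[0]=2
$t2=2^16=18
$t5=0+4=4
$t3=4-1=3
cmp $t3, 0  (cmp 3,0)
bne body: taken
$t2=18^3=17
$t2=M[4]=7
$t2=7^16=23
$t5=4+4=8
$t3=3-1=2
cmp $t3, 0  (cmp 2,0)
bne body: taken
$t2=23^3=20
$t2=M[8]=19
$t2=19^16=3
$t5=8+4=12
$t3=2-1=1
cmp $t3, 0  (cmp 1,0)
bne body: taken
$t2=3^3=0
$t2=M[12]=24
$t2=24^16=8
$t5=12+4=16
$t3=1-1=0
cmp $t3, 0  (cmp 0,0)
bne body: not taken
sw $t2, (8) → M[8]=8
halt.
Total executed instructions: 33.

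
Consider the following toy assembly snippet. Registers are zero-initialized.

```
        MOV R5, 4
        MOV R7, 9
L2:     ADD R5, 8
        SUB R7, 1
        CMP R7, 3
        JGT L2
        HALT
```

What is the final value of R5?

MOV R5, 4 → R5=4
MOV R7, 9 → R7=9
ADD R5, 8 → R5=4+8=12
SUB R7, 1 → R7=9-1=8
CMP R7, 3  (cmp 8,3)
JGT L2: taken
ADD R5, 8 → R5=12+8=20
SUB R7, 1 → R7=8-1=7
CMP R7, 3  (cmp 7,3)
JGT L2: taken
ADD R5, 8 → R5=20+8=28
SUB R7, 1 → R7=7-1=6
CMP R7, 3  (cmp 6,3)
JGT L2: taken
ADD R5, 8 → R5=28+8=36
SUB R7, 1 → R7=6-1=5
CMP R7, 3  (cmp 5,3)
JGT L2: taken
ADD R5, 8 → R5=36+8=44
SUB R7, 1 → R7=5-1=4
CMP R7, 3  (cmp 4,3)
JGT L2: taken
ADD R5, 8 → R5=44+8=52
SUB R7, 1 → R7=4-1=3
CMP R7, 3  (cmp 3,3)
JGT L2: not taken
halt.

52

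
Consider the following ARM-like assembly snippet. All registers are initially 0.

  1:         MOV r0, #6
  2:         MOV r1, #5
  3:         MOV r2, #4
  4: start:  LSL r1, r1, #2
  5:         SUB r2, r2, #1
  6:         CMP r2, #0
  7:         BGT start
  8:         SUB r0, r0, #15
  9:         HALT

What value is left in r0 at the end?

-9

MOV r0, #6 → r0=6
MOV r1, #5 → r1=5
MOV r2, #4 → r2=4
LSL r1, r1, #2 → r1=5<<2=20
SUB r2, r2, #1 → r2=4-1=3
CMP r2, #0  (cmp 3,0)
BGT start: taken
LSL r1, r1, #2 → r1=20<<2=80
SUB r2, r2, #1 → r2=3-1=2
CMP r2, #0  (cmp 2,0)
BGT start: taken
LSL r1, r1, #2 → r1=80<<2=320
SUB r2, r2, #1 → r2=2-1=1
CMP r2, #0  (cmp 1,0)
BGT start: taken
LSL r1, r1, #2 → r1=320<<2=1280
SUB r2, r2, #1 → r2=1-1=0
CMP r2, #0  (cmp 0,0)
BGT start: not taken
SUB r0, r0, #15 → r0=6-15=-9
halt.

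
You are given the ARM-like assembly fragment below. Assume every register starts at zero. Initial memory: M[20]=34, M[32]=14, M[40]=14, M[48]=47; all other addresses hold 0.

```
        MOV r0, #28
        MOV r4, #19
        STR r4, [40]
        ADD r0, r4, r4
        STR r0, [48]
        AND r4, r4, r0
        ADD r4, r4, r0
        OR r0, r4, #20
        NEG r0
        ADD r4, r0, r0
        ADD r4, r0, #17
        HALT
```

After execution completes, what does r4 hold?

-43

after MOV r0, #28: r0=28
after MOV r4, #19: r4=19
STR r4, [40] → M[40]=19
after ADD r0, r4, r4: r0=19+19=38
STR r0, [48] → M[48]=38
after AND r4, r4, r0: r4=19&38=2
after ADD r4, r4, r0: r4=2+38=40
after OR r0, r4, #20: r0=40|20=60
after NEG r0: r0=-(60)=-60
after ADD r4, r0, r0: r4=(-60)+(-60)=-120
after ADD r4, r0, #17: r4=(-60)+17=-43
halt.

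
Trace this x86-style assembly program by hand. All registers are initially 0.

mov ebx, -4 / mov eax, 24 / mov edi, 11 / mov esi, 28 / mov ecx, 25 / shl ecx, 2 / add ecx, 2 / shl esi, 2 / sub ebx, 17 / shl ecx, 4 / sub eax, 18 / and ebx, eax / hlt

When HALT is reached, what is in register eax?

6

ebx=-4
eax=24
edi=11
esi=28
ecx=25
ecx=25<<2=100
ecx=100+2=102
esi=28<<2=112
ebx=(-4)-17=-21
ecx=102<<4=1632
eax=24-18=6
ebx=(-21)&6=2
halt.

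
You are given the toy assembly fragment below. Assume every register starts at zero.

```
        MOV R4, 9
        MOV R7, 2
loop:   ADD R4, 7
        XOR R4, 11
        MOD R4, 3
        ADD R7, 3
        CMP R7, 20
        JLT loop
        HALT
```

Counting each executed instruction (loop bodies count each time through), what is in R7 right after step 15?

MOV R4, 9 → R4=9
MOV R7, 2 → R7=2
ADD R4, 7 → R4=9+7=16
XOR R4, 11 → R4=16^11=27
MOD R4, 3 → R4=27%3=0
ADD R7, 3 → R7=2+3=5
CMP R7, 20  (cmp 5,20)
JLT loop: taken
ADD R4, 7 → R4=0+7=7
XOR R4, 11 → R4=7^11=12
MOD R4, 3 → R4=12%3=0
ADD R7, 3 → R7=5+3=8
CMP R7, 20  (cmp 8,20)
JLT loop: taken
ADD R4, 7 → R4=0+7=7
After step 15: R7 = 8.

8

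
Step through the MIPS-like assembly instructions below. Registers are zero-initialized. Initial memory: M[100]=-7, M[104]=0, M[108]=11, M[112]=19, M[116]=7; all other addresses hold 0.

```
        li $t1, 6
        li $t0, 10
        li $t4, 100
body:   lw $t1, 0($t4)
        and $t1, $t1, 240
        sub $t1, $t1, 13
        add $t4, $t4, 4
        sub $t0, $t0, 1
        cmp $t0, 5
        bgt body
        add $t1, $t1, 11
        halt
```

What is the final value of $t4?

120

$t1=6
$t0=10
$t4=100
$t1=M[100]=-7
$t1=(-7)&240=240
$t1=240-13=227
$t4=100+4=104
$t0=10-1=9
cmp $t0, 5  (cmp 9,5)
bgt body: taken
$t1=M[104]=0
$t1=0&240=0
$t1=0-13=-13
$t4=104+4=108
$t0=9-1=8
cmp $t0, 5  (cmp 8,5)
bgt body: taken
$t1=M[108]=11
$t1=11&240=0
$t1=0-13=-13
$t4=108+4=112
$t0=8-1=7
cmp $t0, 5  (cmp 7,5)
bgt body: taken
$t1=M[112]=19
$t1=19&240=16
$t1=16-13=3
$t4=112+4=116
$t0=7-1=6
cmp $t0, 5  (cmp 6,5)
bgt body: taken
$t1=M[116]=7
$t1=7&240=0
$t1=0-13=-13
$t4=116+4=120
$t0=6-1=5
cmp $t0, 5  (cmp 5,5)
bgt body: not taken
$t1=(-13)+11=-2
halt.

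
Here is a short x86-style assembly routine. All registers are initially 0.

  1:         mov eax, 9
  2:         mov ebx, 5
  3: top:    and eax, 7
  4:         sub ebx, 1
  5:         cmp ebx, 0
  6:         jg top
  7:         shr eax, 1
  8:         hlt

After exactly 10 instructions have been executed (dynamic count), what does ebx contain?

3

eax=9
ebx=5
eax=9&7=1
ebx=5-1=4
cmp ebx, 0  (cmp 4,0)
jg top: taken
eax=1&7=1
ebx=4-1=3
cmp ebx, 0  (cmp 3,0)
jg top: taken
After step 10: ebx = 3.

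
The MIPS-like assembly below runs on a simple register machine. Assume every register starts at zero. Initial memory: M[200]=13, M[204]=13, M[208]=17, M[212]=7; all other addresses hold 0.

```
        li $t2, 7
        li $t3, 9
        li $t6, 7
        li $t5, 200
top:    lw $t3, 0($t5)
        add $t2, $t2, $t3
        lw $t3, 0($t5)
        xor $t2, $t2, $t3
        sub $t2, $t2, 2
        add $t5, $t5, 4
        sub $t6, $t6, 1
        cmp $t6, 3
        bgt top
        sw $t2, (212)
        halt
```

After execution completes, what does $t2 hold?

after li $t2, 7: $t2=7
after li $t3, 9: $t3=9
after li $t6, 7: $t6=7
after li $t5, 200: $t5=200
after lw $t3, 0($t5): $t3=M[200]=13
after add $t2, $t2, $t3: $t2=7+13=20
after lw $t3, 0($t5): $t3=M[200]=13
after xor $t2, $t2, $t3: $t2=20^13=25
after sub $t2, $t2, 2: $t2=25-2=23
after add $t5, $t5, 4: $t5=200+4=204
after sub $t6, $t6, 1: $t6=7-1=6
cmp $t6, 3  (cmp 6,3)
bgt top: taken
after lw $t3, 0($t5): $t3=M[204]=13
after add $t2, $t2, $t3: $t2=23+13=36
after lw $t3, 0($t5): $t3=M[204]=13
after xor $t2, $t2, $t3: $t2=36^13=41
after sub $t2, $t2, 2: $t2=41-2=39
after add $t5, $t5, 4: $t5=204+4=208
after sub $t6, $t6, 1: $t6=6-1=5
cmp $t6, 3  (cmp 5,3)
bgt top: taken
after lw $t3, 0($t5): $t3=M[208]=17
after add $t2, $t2, $t3: $t2=39+17=56
after lw $t3, 0($t5): $t3=M[208]=17
after xor $t2, $t2, $t3: $t2=56^17=41
after sub $t2, $t2, 2: $t2=41-2=39
after add $t5, $t5, 4: $t5=208+4=212
after sub $t6, $t6, 1: $t6=5-1=4
cmp $t6, 3  (cmp 4,3)
bgt top: taken
after lw $t3, 0($t5): $t3=M[212]=7
after add $t2, $t2, $t3: $t2=39+7=46
after lw $t3, 0($t5): $t3=M[212]=7
after xor $t2, $t2, $t3: $t2=46^7=41
after sub $t2, $t2, 2: $t2=41-2=39
after add $t5, $t5, 4: $t5=212+4=216
after sub $t6, $t6, 1: $t6=4-1=3
cmp $t6, 3  (cmp 3,3)
bgt top: not taken
sw $t2, (212) → M[212]=39
halt.

39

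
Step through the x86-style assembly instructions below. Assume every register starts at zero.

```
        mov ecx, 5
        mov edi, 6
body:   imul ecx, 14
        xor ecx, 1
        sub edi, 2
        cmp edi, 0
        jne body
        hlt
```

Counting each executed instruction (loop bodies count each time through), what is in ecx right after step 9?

mov ecx, 5 → ecx=5
mov edi, 6 → edi=6
imul ecx, 14 → ecx=5*14=70
xor ecx, 1 → ecx=70^1=71
sub edi, 2 → edi=6-2=4
cmp edi, 0  (cmp 4,0)
jne body: taken
imul ecx, 14 → ecx=71*14=994
xor ecx, 1 → ecx=994^1=995
After step 9: ecx = 995.

995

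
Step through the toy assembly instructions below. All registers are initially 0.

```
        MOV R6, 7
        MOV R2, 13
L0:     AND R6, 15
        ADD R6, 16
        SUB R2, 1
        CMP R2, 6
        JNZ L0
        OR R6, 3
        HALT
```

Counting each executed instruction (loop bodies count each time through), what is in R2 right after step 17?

10

after MOV R6, 7: R6=7
after MOV R2, 13: R2=13
after AND R6, 15: R6=7&15=7
after ADD R6, 16: R6=7+16=23
after SUB R2, 1: R2=13-1=12
CMP R2, 6  (cmp 12,6)
JNZ L0: taken
after AND R6, 15: R6=23&15=7
after ADD R6, 16: R6=7+16=23
after SUB R2, 1: R2=12-1=11
CMP R2, 6  (cmp 11,6)
JNZ L0: taken
after AND R6, 15: R6=23&15=7
after ADD R6, 16: R6=7+16=23
after SUB R2, 1: R2=11-1=10
CMP R2, 6  (cmp 10,6)
JNZ L0: taken
After step 17: R2 = 10.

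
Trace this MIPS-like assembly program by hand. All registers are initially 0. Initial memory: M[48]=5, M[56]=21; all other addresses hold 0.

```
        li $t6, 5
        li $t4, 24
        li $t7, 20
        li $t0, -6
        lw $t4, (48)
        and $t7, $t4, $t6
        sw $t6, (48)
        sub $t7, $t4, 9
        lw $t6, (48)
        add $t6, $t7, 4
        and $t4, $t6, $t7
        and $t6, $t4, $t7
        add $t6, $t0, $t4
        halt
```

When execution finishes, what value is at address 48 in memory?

$t6=5
$t4=24
$t7=20
$t0=-6
$t4=M[48]=5
$t7=5&5=5
sw $t6, (48) → M[48]=5
$t7=5-9=-4
$t6=M[48]=5
$t6=(-4)+4=0
$t4=0&(-4)=0
$t6=0&(-4)=0
$t6=(-6)+0=-6
halt.

5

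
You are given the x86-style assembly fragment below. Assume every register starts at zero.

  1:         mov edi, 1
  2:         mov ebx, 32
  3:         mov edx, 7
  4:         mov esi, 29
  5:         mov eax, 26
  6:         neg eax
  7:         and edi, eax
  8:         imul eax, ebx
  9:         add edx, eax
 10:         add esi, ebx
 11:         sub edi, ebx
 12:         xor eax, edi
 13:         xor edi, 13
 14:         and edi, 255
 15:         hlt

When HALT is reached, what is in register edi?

mov edi, 1 → edi=1
mov ebx, 32 → ebx=32
mov edx, 7 → edx=7
mov esi, 29 → esi=29
mov eax, 26 → eax=26
neg eax → eax=-(26)=-26
and edi, eax → edi=1&(-26)=0
imul eax, ebx → eax=(-26)*32=-832
add edx, eax → edx=7+(-832)=-825
add esi, ebx → esi=29+32=61
sub edi, ebx → edi=0-32=-32
xor eax, edi → eax=(-832)^(-32)=800
xor edi, 13 → edi=(-32)^13=-19
and edi, 255 → edi=(-19)&255=237
halt.

237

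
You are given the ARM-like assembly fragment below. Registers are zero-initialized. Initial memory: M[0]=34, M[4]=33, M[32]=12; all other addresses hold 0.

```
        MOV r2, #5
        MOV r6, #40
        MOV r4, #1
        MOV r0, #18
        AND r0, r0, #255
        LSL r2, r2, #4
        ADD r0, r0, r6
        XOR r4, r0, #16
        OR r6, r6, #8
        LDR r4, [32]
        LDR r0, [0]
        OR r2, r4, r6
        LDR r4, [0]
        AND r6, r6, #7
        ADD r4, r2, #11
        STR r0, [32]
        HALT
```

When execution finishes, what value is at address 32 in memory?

MOV r2, #5 → r2=5
MOV r6, #40 → r6=40
MOV r4, #1 → r4=1
MOV r0, #18 → r0=18
AND r0, r0, #255 → r0=18&255=18
LSL r2, r2, #4 → r2=5<<4=80
ADD r0, r0, r6 → r0=18+40=58
XOR r4, r0, #16 → r4=58^16=42
OR r6, r6, #8 → r6=40|8=40
LDR r4, [32] → r4=M[32]=12
LDR r0, [0] → r0=M[0]=34
OR r2, r4, r6 → r2=12|40=44
LDR r4, [0] → r4=M[0]=34
AND r6, r6, #7 → r6=40&7=0
ADD r4, r2, #11 → r4=44+11=55
STR r0, [32] → M[32]=34
halt.

34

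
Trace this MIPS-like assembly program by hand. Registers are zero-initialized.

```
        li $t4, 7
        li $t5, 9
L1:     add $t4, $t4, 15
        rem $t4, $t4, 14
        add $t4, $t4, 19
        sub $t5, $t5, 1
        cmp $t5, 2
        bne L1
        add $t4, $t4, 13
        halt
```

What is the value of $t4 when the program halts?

li $t4, 7 → $t4=7
li $t5, 9 → $t5=9
add $t4, $t4, 15 → $t4=7+15=22
rem $t4, $t4, 14 → $t4=22%14=8
add $t4, $t4, 19 → $t4=8+19=27
sub $t5, $t5, 1 → $t5=9-1=8
cmp $t5, 2  (cmp 8,2)
bne L1: taken
add $t4, $t4, 15 → $t4=27+15=42
rem $t4, $t4, 14 → $t4=42%14=0
add $t4, $t4, 19 → $t4=0+19=19
sub $t5, $t5, 1 → $t5=8-1=7
cmp $t5, 2  (cmp 7,2)
bne L1: taken
add $t4, $t4, 15 → $t4=19+15=34
rem $t4, $t4, 14 → $t4=34%14=6
add $t4, $t4, 19 → $t4=6+19=25
sub $t5, $t5, 1 → $t5=7-1=6
cmp $t5, 2  (cmp 6,2)
bne L1: taken
add $t4, $t4, 15 → $t4=25+15=40
rem $t4, $t4, 14 → $t4=40%14=12
add $t4, $t4, 19 → $t4=12+19=31
sub $t5, $t5, 1 → $t5=6-1=5
cmp $t5, 2  (cmp 5,2)
bne L1: taken
add $t4, $t4, 15 → $t4=31+15=46
rem $t4, $t4, 14 → $t4=46%14=4
add $t4, $t4, 19 → $t4=4+19=23
sub $t5, $t5, 1 → $t5=5-1=4
cmp $t5, 2  (cmp 4,2)
bne L1: taken
add $t4, $t4, 15 → $t4=23+15=38
rem $t4, $t4, 14 → $t4=38%14=10
add $t4, $t4, 19 → $t4=10+19=29
sub $t5, $t5, 1 → $t5=4-1=3
cmp $t5, 2  (cmp 3,2)
bne L1: taken
add $t4, $t4, 15 → $t4=29+15=44
rem $t4, $t4, 14 → $t4=44%14=2
add $t4, $t4, 19 → $t4=2+19=21
sub $t5, $t5, 1 → $t5=3-1=2
cmp $t5, 2  (cmp 2,2)
bne L1: not taken
add $t4, $t4, 13 → $t4=21+13=34
halt.

34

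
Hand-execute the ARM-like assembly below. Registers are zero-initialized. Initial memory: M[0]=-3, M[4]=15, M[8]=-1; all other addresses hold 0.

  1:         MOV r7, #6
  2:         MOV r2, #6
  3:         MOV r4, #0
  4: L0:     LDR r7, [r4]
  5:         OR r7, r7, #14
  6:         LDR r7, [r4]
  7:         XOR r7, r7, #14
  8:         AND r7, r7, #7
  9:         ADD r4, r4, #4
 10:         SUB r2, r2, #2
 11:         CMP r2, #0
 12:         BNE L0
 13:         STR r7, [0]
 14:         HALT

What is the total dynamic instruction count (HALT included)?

32

MOV r7, #6 → r7=6
MOV r2, #6 → r2=6
MOV r4, #0 → r4=0
LDR r7, [r4] → r7=M[0]=-3
OR r7, r7, #14 → r7=(-3)|14=-1
LDR r7, [r4] → r7=M[0]=-3
XOR r7, r7, #14 → r7=(-3)^14=-13
AND r7, r7, #7 → r7=(-13)&7=3
ADD r4, r4, #4 → r4=0+4=4
SUB r2, r2, #2 → r2=6-2=4
CMP r2, #0  (cmp 4,0)
BNE L0: taken
LDR r7, [r4] → r7=M[4]=15
OR r7, r7, #14 → r7=15|14=15
LDR r7, [r4] → r7=M[4]=15
XOR r7, r7, #14 → r7=15^14=1
AND r7, r7, #7 → r7=1&7=1
ADD r4, r4, #4 → r4=4+4=8
SUB r2, r2, #2 → r2=4-2=2
CMP r2, #0  (cmp 2,0)
BNE L0: taken
LDR r7, [r4] → r7=M[8]=-1
OR r7, r7, #14 → r7=(-1)|14=-1
LDR r7, [r4] → r7=M[8]=-1
XOR r7, r7, #14 → r7=(-1)^14=-15
AND r7, r7, #7 → r7=(-15)&7=1
ADD r4, r4, #4 → r4=8+4=12
SUB r2, r2, #2 → r2=2-2=0
CMP r2, #0  (cmp 0,0)
BNE L0: not taken
STR r7, [0] → M[0]=1
halt.
Total executed instructions: 32.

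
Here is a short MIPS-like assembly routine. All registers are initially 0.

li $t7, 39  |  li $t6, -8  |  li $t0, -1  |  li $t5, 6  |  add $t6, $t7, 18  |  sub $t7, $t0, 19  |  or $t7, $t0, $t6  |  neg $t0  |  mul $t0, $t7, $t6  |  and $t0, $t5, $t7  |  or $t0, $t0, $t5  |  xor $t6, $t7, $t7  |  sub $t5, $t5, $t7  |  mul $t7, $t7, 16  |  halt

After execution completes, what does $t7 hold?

-16

li $t7, 39 → $t7=39
li $t6, -8 → $t6=-8
li $t0, -1 → $t0=-1
li $t5, 6 → $t5=6
add $t6, $t7, 18 → $t6=39+18=57
sub $t7, $t0, 19 → $t7=(-1)-19=-20
or $t7, $t0, $t6 → $t7=(-1)|57=-1
neg $t0 → $t0=-(-1)=1
mul $t0, $t7, $t6 → $t0=(-1)*57=-57
and $t0, $t5, $t7 → $t0=6&(-1)=6
or $t0, $t0, $t5 → $t0=6|6=6
xor $t6, $t7, $t7 → $t6=(-1)^(-1)=0
sub $t5, $t5, $t7 → $t5=6-(-1)=7
mul $t7, $t7, 16 → $t7=(-1)*16=-16
halt.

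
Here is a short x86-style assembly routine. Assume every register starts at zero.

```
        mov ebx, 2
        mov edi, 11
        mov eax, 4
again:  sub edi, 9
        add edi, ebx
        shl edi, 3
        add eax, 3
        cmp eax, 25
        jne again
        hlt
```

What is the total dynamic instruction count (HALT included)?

46

ebx=2
edi=11
eax=4
edi=11-9=2
edi=2+2=4
edi=4<<3=32
eax=4+3=7
cmp eax, 25  (cmp 7,25)
jne again: taken
edi=32-9=23
edi=23+2=25
edi=25<<3=200
eax=7+3=10
cmp eax, 25  (cmp 10,25)
jne again: taken
edi=200-9=191
edi=191+2=193
edi=193<<3=1544
eax=10+3=13
cmp eax, 25  (cmp 13,25)
jne again: taken
edi=1544-9=1535
edi=1535+2=1537
edi=1537<<3=12296
eax=13+3=16
cmp eax, 25  (cmp 16,25)
jne again: taken
edi=12296-9=12287
edi=12287+2=12289
edi=12289<<3=98312
eax=16+3=19
cmp eax, 25  (cmp 19,25)
jne again: taken
edi=98312-9=98303
edi=98303+2=98305
edi=98305<<3=786440
eax=19+3=22
cmp eax, 25  (cmp 22,25)
jne again: taken
edi=786440-9=786431
edi=786431+2=786433
edi=786433<<3=6291464
eax=22+3=25
cmp eax, 25  (cmp 25,25)
jne again: not taken
halt.
Total executed instructions: 46.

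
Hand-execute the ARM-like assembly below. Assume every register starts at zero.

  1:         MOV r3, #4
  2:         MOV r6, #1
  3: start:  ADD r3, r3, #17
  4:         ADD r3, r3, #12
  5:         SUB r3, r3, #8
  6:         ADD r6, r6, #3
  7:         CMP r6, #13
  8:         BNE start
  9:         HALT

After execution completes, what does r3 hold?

88

r3=4
r6=1
r3=4+17=21
r3=21+12=33
r3=33-8=25
r6=1+3=4
CMP r6, #13  (cmp 4,13)
BNE start: taken
r3=25+17=42
r3=42+12=54
r3=54-8=46
r6=4+3=7
CMP r6, #13  (cmp 7,13)
BNE start: taken
r3=46+17=63
r3=63+12=75
r3=75-8=67
r6=7+3=10
CMP r6, #13  (cmp 10,13)
BNE start: taken
r3=67+17=84
r3=84+12=96
r3=96-8=88
r6=10+3=13
CMP r6, #13  (cmp 13,13)
BNE start: not taken
halt.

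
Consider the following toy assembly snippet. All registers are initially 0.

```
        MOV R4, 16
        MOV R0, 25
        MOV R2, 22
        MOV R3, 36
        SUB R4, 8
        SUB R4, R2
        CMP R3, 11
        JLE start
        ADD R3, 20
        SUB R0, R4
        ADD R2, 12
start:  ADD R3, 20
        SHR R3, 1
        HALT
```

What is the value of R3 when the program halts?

38

after MOV R4, 16: R4=16
after MOV R0, 25: R0=25
after MOV R2, 22: R2=22
after MOV R3, 36: R3=36
after SUB R4, 8: R4=16-8=8
after SUB R4, R2: R4=8-22=-14
CMP R3, 11  (cmp 36,11)
JLE start: not taken
after ADD R3, 20: R3=36+20=56
after SUB R0, R4: R0=25-(-14)=39
after ADD R2, 12: R2=22+12=34
after ADD R3, 20: R3=56+20=76
after SHR R3, 1: R3=76>>1=38
halt.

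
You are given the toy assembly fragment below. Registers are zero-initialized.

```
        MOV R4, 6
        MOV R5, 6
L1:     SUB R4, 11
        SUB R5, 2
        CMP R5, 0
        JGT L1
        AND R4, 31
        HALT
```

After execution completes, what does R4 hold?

5

MOV R4, 6 → R4=6
MOV R5, 6 → R5=6
SUB R4, 11 → R4=6-11=-5
SUB R5, 2 → R5=6-2=4
CMP R5, 0  (cmp 4,0)
JGT L1: taken
SUB R4, 11 → R4=(-5)-11=-16
SUB R5, 2 → R5=4-2=2
CMP R5, 0  (cmp 2,0)
JGT L1: taken
SUB R4, 11 → R4=(-16)-11=-27
SUB R5, 2 → R5=2-2=0
CMP R5, 0  (cmp 0,0)
JGT L1: not taken
AND R4, 31 → R4=(-27)&31=5
halt.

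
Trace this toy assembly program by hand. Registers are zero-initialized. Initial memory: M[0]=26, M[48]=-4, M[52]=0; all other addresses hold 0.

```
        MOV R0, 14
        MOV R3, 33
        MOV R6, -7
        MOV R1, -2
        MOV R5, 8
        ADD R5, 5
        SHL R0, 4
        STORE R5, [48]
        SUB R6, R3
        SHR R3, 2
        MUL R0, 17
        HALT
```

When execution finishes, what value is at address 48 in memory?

after MOV R0, 14: R0=14
after MOV R3, 33: R3=33
after MOV R6, -7: R6=-7
after MOV R1, -2: R1=-2
after MOV R5, 8: R5=8
after ADD R5, 5: R5=8+5=13
after SHL R0, 4: R0=14<<4=224
STORE R5, [48] → M[48]=13
after SUB R6, R3: R6=(-7)-33=-40
after SHR R3, 2: R3=33>>2=8
after MUL R0, 17: R0=224*17=3808
halt.

13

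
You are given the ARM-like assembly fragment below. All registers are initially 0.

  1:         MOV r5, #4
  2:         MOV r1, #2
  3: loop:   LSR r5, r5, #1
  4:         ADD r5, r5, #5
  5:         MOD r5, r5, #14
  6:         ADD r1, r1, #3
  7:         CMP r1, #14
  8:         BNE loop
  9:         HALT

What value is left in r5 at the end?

r5=4
r1=2
r5=4>>1=2
r5=2+5=7
r5=7%14=7
r1=2+3=5
CMP r1, #14  (cmp 5,14)
BNE loop: taken
r5=7>>1=3
r5=3+5=8
r5=8%14=8
r1=5+3=8
CMP r1, #14  (cmp 8,14)
BNE loop: taken
r5=8>>1=4
r5=4+5=9
r5=9%14=9
r1=8+3=11
CMP r1, #14  (cmp 11,14)
BNE loop: taken
r5=9>>1=4
r5=4+5=9
r5=9%14=9
r1=11+3=14
CMP r1, #14  (cmp 14,14)
BNE loop: not taken
halt.

9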